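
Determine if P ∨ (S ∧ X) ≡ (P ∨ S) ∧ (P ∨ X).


Expression 1: P ∨ (S ∧ X)
Expression 2: (P ∨ S) ∧ (P ∨ X)
Truth table (P S X | Expr1 Expr2):
  T T T |   T     T
  T T F |   T     T
  T F T |   T     T
  T F F |   T     T
  F T T |   T     T
  F T F |   F     F
  F F T |   F     F
  F F F |   F     F
All 8 rows agree, so the expressions are logically equivalent.

Yes


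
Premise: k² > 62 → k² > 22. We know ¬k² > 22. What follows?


Modus tollens: P → Q, ¬Q ⊢ ¬P
P: k² > 62
Q: k² > 22
We have P → Q and Q is false.
By modus tollens, P must be false.

It is not the case that k² > 62


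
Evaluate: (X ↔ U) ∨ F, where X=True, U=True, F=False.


X = True, U = True, F = False
Expression: (X ↔ U) ∨ F
Step 1: X ↔ U = (True iff True) (true when values match) = True
Step 2: (True) ∨ F = True OR False = True

True


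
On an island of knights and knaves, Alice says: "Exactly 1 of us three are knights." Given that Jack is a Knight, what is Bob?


Alice claims exactly 1 knights among Alice, Jack, Bob.
Given: Jack is a Knight.

Case 1: Alice is a Knight (tells truth)
  Then exactly 1 of the three are knights.
  Counting Alice, Jack: 2 knight(s) so far. Need -1 more → impossible.
Case 2: Alice is a Knave (lies)
  Then the count is NOT 1.
  If Bob = Knave, count = 1 = 1 → claim would be true, contradicts lie.
  If Bob = Knight, count = 2 ≠ 1 → lie confirmed ✓

Bob is a Knight.

Knight


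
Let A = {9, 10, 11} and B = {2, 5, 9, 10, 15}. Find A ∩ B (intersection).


A = {9, 10, 11}
B = {2, 5, 9, 10, 15}
Operation: intersection
Elements in both: 9, 10

{9, 10}


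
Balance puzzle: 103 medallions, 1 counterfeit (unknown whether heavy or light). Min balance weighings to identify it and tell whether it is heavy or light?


Let n = 103. 206 possibilities (n medallions × lighter/heavier); each weighing has 3 outcomes.
Bound for k weighings: say the first weighing puts j medallions on each pan. If it tips, the 2j weighed medallions remain suspects (each with a known direction) and k-1 weighings give 3^(k-1) outcomes; 3^(k-1) is odd, so 2j ≤ 3^(k-1) - 1. If it balances, the n - 2j unweighed medallions remain with direction unknown: 2(n - 2j) ≤ 3^(k-1) - 1 by the same parity argument. Adding, n ≤ (3^(k-1) - 1) + (3^(k-1) - 1)/2 = (3^k - 3)/2, and the classical three-group strategy achieves this (3 medallions in 2 weighings, 12 in 3, 39 in 4, 120 in 5).
So we need the smallest k with (3^k - 3)/2 ≥ 103.
k = 4: (3^4 - 3)/2 = 39 < 103 ✗
k = 5: (3^5 - 3)/2 = 120 ≥ 103 ✓

5


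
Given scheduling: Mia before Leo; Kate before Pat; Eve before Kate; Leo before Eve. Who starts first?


Constraints: Mia before Leo; Kate before Pat; Eve before Kate; Leo before Eve
The first task can have nothing scheduled before it, so it must never appear on the right of a 'before'.
Tasks appearing after some 'before': Leo, Pat, Kate, Eve.
The only task not in that list is Mia → it is first.

Mia


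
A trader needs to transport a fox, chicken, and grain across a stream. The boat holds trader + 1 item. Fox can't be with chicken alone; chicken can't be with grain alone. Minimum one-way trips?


1. trader+chicken → 2. trader ← 3. trader+fox → 4. trader+chicken ← 5. trader+grain → 6. trader ← 7. trader+chicken →
Minimum trips = 7

7


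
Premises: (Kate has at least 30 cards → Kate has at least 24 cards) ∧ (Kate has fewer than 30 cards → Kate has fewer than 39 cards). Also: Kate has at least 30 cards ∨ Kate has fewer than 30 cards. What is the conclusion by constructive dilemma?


Constructive dilemma: (P → Q) ∧ (R → S), P ∨ R ⊢ Q ∨ S
Premise 1: Kate has at least 30 cards → Kate has at least 24 cards
Premise 2: Kate has fewer than 30 cards → Kate has fewer than 39 cards
Premise 3: Kate has at least 30 cards ∨ Kate has fewer than 30 cards
Case 1: Assuming Kate has at least 30 cards, then by Premise 1, Kate has at least 24 cards.
Case 2: Assuming Kate has fewer than 30 cards, then by Premise 2, Kate has fewer than 39 cards.
Since one of Kate has at least 30 cards or Kate has fewer than 30 cards must hold, we get Kate has at least 24 cards or Kate has fewer than 39 cards.

Kate has at least 24 cards or Kate has fewer than 39 cards.


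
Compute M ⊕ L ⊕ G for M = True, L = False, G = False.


M = True, L = False, G = False
Step 1: M ⊕ L = True XOR False = True
Step 2: True ⊕ G = True XOR False = True
XOR is true when an odd number of operands are true.

True


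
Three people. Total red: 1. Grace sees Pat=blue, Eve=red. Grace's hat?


Total red = 1, seen red = 1
Own red = 1 - 1 = 0
Grace's hat is blue.

blue


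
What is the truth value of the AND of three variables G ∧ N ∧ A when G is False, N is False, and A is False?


G = False, N = False, A = False
Step 1: G ∧ N = False AND False = False
Step 2: (False) ∧ A = (False) AND False = False
AND is true only when ALL operands are true.

False


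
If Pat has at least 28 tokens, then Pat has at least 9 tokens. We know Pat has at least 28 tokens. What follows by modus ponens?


Modus ponens: P → Q, P ⊢ Q
P: Pat has at least 28 tokens
Q: Pat has at least 9 tokens
We have P → Q and P is true.
By modus ponens, Q must be true.

Pat has at least 9 tokens


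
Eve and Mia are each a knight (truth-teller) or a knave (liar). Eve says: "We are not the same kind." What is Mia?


Eve says: "We are not the same kind."
Case 1: Eve is a Knight (truth-teller)
  Statement is true → they ARE different → Mia is a Knave
Case 2: Eve is a Knave (liar)
  Statement is false → they are NOT different → Mia is a Knave
In both cases, Mia is a Knave.

Knave


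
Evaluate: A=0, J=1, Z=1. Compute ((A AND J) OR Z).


A AND J = 0&1 = 0
0 OR 1 = 1

1


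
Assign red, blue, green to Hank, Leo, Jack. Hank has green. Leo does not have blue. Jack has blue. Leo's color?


From clues:
  Jack → blue
  Hank → green
By elimination, Leo gets the remaining.

red


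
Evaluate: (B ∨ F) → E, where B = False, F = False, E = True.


B = False, F = False, E = True
Step 1: B ∨ F = False OR False = False
Step 2: (False) → E: false only when antecedent=True and E=False.
Result: True

True


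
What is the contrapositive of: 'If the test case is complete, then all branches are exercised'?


Original: If the test case is complete, then all branches are exercised
Contrapositive: If ¬Q, then ¬P
Negate Q: not (all branches are exercised)
Negate P: not (the test case is complete)

If not (all branches are exercised), then not (the test case is complete).


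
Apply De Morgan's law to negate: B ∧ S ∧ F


De Morgan's law: ¬(P ∧ Q ∧ R) ≡ ¬P ∨ ¬Q ∨ ¬R
¬(B ∧ S ∧ F) = ¬B ∨ ¬S ∨ ¬F

¬B ∨ ¬S ∨ ¬F


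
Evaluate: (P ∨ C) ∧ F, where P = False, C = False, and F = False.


P = False, C = False, F = False
Step 1: P ∨ C = False OR False = False
Step 2: False ∧ F = False AND False = False
OR is true when at least one operand is true; AND requires both.

False


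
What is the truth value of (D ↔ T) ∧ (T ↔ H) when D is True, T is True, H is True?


D = True, T = True, H = True
Step 1: D ↔ T is true when D and T have the same value. Result: True
Step 2: T ↔ H is true when T and H have the same value. Result: True
Step 3: True ∧ True = True

True


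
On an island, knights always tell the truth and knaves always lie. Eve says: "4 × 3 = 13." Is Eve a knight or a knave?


Statement: "4 × 3 = 13."
Actual: 4 × 3 = 12
Claimed: 13
Statement is FALSE → Eve lies → Knave

Knave


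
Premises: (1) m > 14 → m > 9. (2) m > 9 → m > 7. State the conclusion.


Hypothetical syllogism: P → Q, Q → R ⊢ P → R
Premise 1: m > 14 → m > 9
Premise 2: m > 9 → m > 7
Chain the implications: the middle term (m > 9) links the two.
Conclusion: If m > 14, then m > 7.

If m > 14, then m > 7.


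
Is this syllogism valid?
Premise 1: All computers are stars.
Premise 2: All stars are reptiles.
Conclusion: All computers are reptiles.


Premise 1: All computers are stars.
Premise 2: All stars are reptiles.
Conclusion: All computers are reptiles.
Barbara syllogism (AAA-1): All A are B, All B are C → All A are C.
Middle term (stars) distributed in premise 2.

Valid


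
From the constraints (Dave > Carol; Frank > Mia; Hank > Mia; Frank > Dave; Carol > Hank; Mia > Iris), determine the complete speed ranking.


Constraints: Dave > Carol; Frank > Mia; Hank > Mia; Frank > Dave; Carol > Hank; Mia > Iris
Method: at each step, the next-highest is the one remaining person who never appears on the smaller side of a constraint between remaining people.
  Step 1: remaining {Mia, Frank, Carol, Iris, Dave, Hank}; on the smaller side: {Mia, Carol, Iris, Dave, Hank} → Frank is next (Frank > Mia; Frank > Dave).
  Step 2: remaining {Mia, Carol, Iris, Dave, Hank}; on the smaller side: {Mia, Carol, Iris, Hank} → Dave is next (Dave > Carol).
  Step 3: remaining {Mia, Carol, Iris, Hank}; on the smaller side: {Mia, Iris, Hank} → Carol is next (Carol > Hank).
  Step 4: remaining {Mia, Iris, Hank}; on the smaller side: {Mia, Iris} → Hank is next (Hank > Mia).
  Step 5: remaining {Mia, Iris}; on the smaller side: {Iris} → Mia is next (Mia > Iris).
  Step 6: only Iris remains → lowest.
Final ranking (highest to lowest):

Frank > Dave > Carol > Hank > Mia > Iris


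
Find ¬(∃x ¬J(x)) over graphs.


Original: ∃x ¬J(x)
Rule: ¬∀→∃, ¬∃→∀, negate predicate.
Negation: ∀x J(x)

∀x J(x)


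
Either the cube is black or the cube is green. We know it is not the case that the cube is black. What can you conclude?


Disjunctive syllogism: P ∨ Q, ¬P ⊢ Q
Disjunction: the cube is black ∨ the cube is green
We know it is not the case that the cube is black.
By disjunctive syllogism, the other disjunct must be true.

The cube is green


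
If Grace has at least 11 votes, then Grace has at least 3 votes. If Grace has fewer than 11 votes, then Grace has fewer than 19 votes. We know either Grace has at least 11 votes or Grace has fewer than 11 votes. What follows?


Constructive dilemma: (P → Q) ∧ (R → S), P ∨ R ⊢ Q ∨ S
Premise 1: Grace has at least 11 votes → Grace has at least 3 votes
Premise 2: Grace has fewer than 11 votes → Grace has fewer than 19 votes
Premise 3: Grace has at least 11 votes ∨ Grace has fewer than 11 votes
Case 1: Assuming Grace has at least 11 votes, then by Premise 1, Grace has at least 3 votes.
Case 2: Assuming Grace has fewer than 11 votes, then by Premise 2, Grace has fewer than 19 votes.
Since one of Grace has at least 11 votes or Grace has fewer than 11 votes must hold, we get Grace has at least 3 votes or Grace has fewer than 19 votes.

Grace has at least 3 votes or Grace has fewer than 19 votes.


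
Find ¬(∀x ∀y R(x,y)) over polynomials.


Original: ∀x ∀y R(x,y)
Rule: ¬∀→∃, ¬∃→∀, negate predicate.
Negation: ∃x ∃y ¬R(x,y)

∃x ∃y ¬R(x,y)


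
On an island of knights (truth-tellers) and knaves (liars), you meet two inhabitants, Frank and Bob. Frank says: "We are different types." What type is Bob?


Frank says: "We are different types."
Case 1: Frank is a Knight (truth-teller)
  Statement is true → they ARE different → Bob is a Knave
Case 2: Frank is a Knave (liar)
  Statement is false → they are NOT different → Bob is a Knave
In both cases, Bob is a Knave.

Knave


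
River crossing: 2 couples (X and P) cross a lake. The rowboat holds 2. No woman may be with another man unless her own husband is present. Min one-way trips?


Label couples X and P.
1. WX+WP → (far: WX,WP; near: HX,HP)
2. WX ←   (far: WP; near: HX,HP,WX)
3. HX+HP → (far: HX,HP,WP; near: WX)
4. HX ←   (far: HP,WP; near: HX,WX)  — HX returns, since WX is alone on near bank
5. HX+WX → (far: all four; near: empty)
Every state respects the constraint.
Minimum trips = 5

5


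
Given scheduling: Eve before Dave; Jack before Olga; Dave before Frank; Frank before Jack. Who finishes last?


Constraints: Eve before Dave; Jack before Olga; Dave before Frank; Frank before Jack
The last task can have nothing scheduled after it, so it must never appear on the left of a 'before'.
Tasks appearing before some other task: Eve, Jack, Dave, Frank.
The only task not in that list is Olga → it is last.

Olga


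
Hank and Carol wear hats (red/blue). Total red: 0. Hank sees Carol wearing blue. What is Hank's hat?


Total red = 0, Carol = blue
Red accounted for: 0
Remaining for Hank: 0
Hank's hat is blue.

blue


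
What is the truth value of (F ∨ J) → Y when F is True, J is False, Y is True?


F = True, J = False, Y = True
Step 1: F ∨ J = True OR False = True
Step 2: (True) → Y: false only when antecedent=True and Y=False.
Result: True

True


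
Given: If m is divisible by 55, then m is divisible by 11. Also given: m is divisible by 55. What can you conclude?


Modus ponens: P → Q, P ⊢ Q
P: m is divisible by 55
Q: m is divisible by 11
We have P → Q and P is true.
By modus ponens, Q must be true.

m is divisible by 11


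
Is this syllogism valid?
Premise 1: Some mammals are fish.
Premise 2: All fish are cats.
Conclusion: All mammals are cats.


Premise 1: Some mammals are fish.
Premise 2: All fish are cats.
Conclusion: All mammals are cats.
Fallacy: illicit minor. The minor term (mammals) is distributed in the conclusion ('All mammals ...') but undistributed in its premise ('Some mammals are fish' doesn't cover all mammals).
Only 'Some mammals are cats' follows, not 'All'.

Invalid


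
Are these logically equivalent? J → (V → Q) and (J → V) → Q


Expression 1: J → (V → Q)
Expression 2: (J → V) → Q
Truth table (J V Q | Expr1 Expr2):
  T T T |   T     T
  T T F |   F     F
  T F T |   T     T
  T F F |   T     T
  F T T |   T     T
  F T F |   T     F   ← differ
  F F T |   T     T
  F F F |   T     F   ← differ
Counterexample: J=F, V=T, Q=F gives Expr1 = T but Expr2 = F, so the expressions are NOT logically equivalent.

No


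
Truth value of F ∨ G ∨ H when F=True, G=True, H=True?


F = True, G = True, H = True
Expression: F ∨ G ∨ H
Step 1: F ∨ G = True OR True = True
Step 2: (True) ∨ H = True OR True = True

True


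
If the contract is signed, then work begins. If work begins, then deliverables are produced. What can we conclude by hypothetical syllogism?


Hypothetical syllogism: P → Q, Q → R ⊢ P → R
Premise 1: the contract is signed → work begins
Premise 2: work begins → deliverables are produced
Chain the implications: the middle term (work begins) links the two.
Conclusion: If the contract is signed, then deliverables are produced.

If the contract is signed, then deliverables are produced.


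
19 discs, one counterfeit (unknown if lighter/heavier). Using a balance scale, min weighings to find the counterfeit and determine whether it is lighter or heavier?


Let n = 19. 38 possibilities (n discs × lighter/heavier); each weighing has 3 outcomes.
Bound for k weighings: say the first weighing puts j discs on each pan. If it tips, the 2j weighed discs remain suspects (each with a known direction) and k-1 weighings give 3^(k-1) outcomes; 3^(k-1) is odd, so 2j ≤ 3^(k-1) - 1. If it balances, the n - 2j unweighed discs remain with direction unknown: 2(n - 2j) ≤ 3^(k-1) - 1 by the same parity argument. Adding, n ≤ (3^(k-1) - 1) + (3^(k-1) - 1)/2 = (3^k - 3)/2, and the classical three-group strategy achieves this (3 discs in 2 weighings, 12 in 3, 39 in 4, 120 in 5).
So we need the smallest k with (3^k - 3)/2 ≥ 19.
k = 3: (3^3 - 3)/2 = 12 < 19 ✗
k = 4: (3^4 - 3)/2 = 39 ≥ 19 ✓

4


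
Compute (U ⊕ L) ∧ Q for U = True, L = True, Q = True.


U = True, L = True, Q = True
Step 1: U ⊕ L = True XOR True = False
Step 2: False ∧ Q = False AND True = False
XOR true when exactly one of U,L is true; then AND with Q.

False


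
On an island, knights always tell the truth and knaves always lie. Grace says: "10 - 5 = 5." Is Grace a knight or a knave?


Statement: "10 - 5 = 5."
Actual: 10 - 5 = 5
Claimed: 5
Statement is TRUE → Grace tells the truth → Knight

Knight


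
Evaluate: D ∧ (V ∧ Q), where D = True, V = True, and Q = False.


D = True, V = True, Q = False
Step 1: V ∧ Q = True AND False = False
Step 2: D ∧ False = True AND False = False
AND is true only when ALL operands are true.

False


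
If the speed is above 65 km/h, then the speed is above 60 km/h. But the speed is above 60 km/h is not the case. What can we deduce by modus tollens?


Modus tollens: P → Q, ¬Q ⊢ ¬P
P: the speed is above 65 km/h
Q: the speed is above 60 km/h
We have P → Q and Q is false.
By modus tollens, P must be false.

It is not the case that the speed is above 65 km/h


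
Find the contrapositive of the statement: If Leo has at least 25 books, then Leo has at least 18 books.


Original: If Leo has at least 25 books, then Leo has at least 18 books
Contrapositive: If ¬Q, then ¬P
Negate Q: not (Leo has at least 18 books)
Negate P: not (Leo has at least 25 books)

If not (Leo has at least 18 books), then not (Leo has at least 25 books).


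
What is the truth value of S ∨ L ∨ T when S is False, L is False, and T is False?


S = False, L = False, T = False
Step 1: S ∨ L = False OR False = False
Step 2: False ∨ T = False OR False = False
OR is true when at least one operand is true.

False


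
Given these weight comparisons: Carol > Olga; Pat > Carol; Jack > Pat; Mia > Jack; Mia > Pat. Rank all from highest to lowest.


Constraints: Carol > Olga; Pat > Carol; Jack > Pat; Mia > Jack; Mia > Pat
Method: at each step, the next-highest is the one remaining person who never appears on the smaller side of a constraint between remaining people.
  Step 1: remaining {Olga, Carol, Pat, Jack, Mia}; on the smaller side: {Olga, Carol, Pat, Jack} → Mia is next (Mia > Jack; Mia > Pat).
  Step 2: remaining {Olga, Carol, Pat, Jack}; on the smaller side: {Olga, Carol, Pat} → Jack is next (Jack > Pat).
  Step 3: remaining {Olga, Carol, Pat}; on the smaller side: {Olga, Carol} → Pat is next (Pat > Carol).
  Step 4: remaining {Olga, Carol}; on the smaller side: {Olga} → Carol is next (Carol > Olga).
  Step 5: only Olga remains → lowest.
Final ranking (highest to lowest):

Mia > Jack > Pat > Carol > Olga


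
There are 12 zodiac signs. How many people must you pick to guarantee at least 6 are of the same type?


Pigeonhole: to guarantee k in one of n categories, need (k-1)×n + 1.
k = 6, n = 12
Minimum = (6-1) × 12 + 1 = 5 × 12 + 1

61


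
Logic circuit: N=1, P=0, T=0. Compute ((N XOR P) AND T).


N XOR P = 1^0 = 1
1 AND 0 = 0

0


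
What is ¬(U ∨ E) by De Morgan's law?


De Morgan's law: ¬(P ∨ Q) ≡ ¬P ∧ ¬Q
¬(U ∨ E) = ¬U ∧ ¬E

¬U ∧ ¬E


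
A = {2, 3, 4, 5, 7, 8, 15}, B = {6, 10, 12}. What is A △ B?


A = {2, 3, 4, 5, 7, 8, 15}
B = {6, 10, 12}
Operation: symmetric difference
In A only: [2, 3, 4, 5, 7, 8, 15], in B only: [6, 10, 12]

{2, 3, 4, 5, 6, 7, 8, 10, 12, 15}


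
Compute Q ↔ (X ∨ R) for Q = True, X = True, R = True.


Q = True, X = True, R = True
Step 1: X ∨ R = True OR True = True
Step 2: Q ↔ (True): true when both sides have same truth value.
Result: True ↔ True = True

True


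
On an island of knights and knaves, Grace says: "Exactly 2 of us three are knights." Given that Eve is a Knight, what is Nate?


Grace claims exactly 2 knights among Grace, Eve, Nate.
Given: Eve is a Knight.

Case 1: Grace is a Knight (tells truth)
  Then exactly 2 of the three are knights.
  Counting Grace, Eve: 2 knight(s) so far. Need 0 more → Nate = Knave.
Case 2: Grace is a Knave (lies)
  Then the count is NOT 2.
  If Nate = Knight, count = 2 = 2 → claim would be true, contradicts lie.
  If Nate = Knave, count = 1 ≠ 2 → lie confirmed ✓

Nate is a Knave.

Knave


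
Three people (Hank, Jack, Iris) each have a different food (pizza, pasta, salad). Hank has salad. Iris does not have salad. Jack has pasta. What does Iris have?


From clues:
  Jack → pasta
  Hank → salad
By elimination, Iris gets the remaining.

pizza


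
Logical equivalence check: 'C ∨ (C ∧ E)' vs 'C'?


Expression 1: C ∨ (C ∧ E)
Expression 2: C
Truth table (C E | Expr1 Expr2):
  T T |   T     T
  T F |   T     T
  F T |   F     F
  F F |   F     F
All 4 rows agree, so the expressions are logically equivalent.

Yes


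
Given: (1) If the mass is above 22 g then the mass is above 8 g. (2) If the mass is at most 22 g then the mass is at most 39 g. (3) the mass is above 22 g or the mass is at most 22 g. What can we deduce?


Constructive dilemma: (P → Q) ∧ (R → S), P ∨ R ⊢ Q ∨ S
Premise 1: the mass is above 22 g → the mass is above 8 g
Premise 2: the mass is at most 22 g → the mass is at most 39 g
Premise 3: the mass is above 22 g ∨ the mass is at most 22 g
Case 1: Assuming the mass is above 22 g, then by Premise 1, the mass is above 8 g.
Case 2: Assuming the mass is at most 22 g, then by Premise 2, the mass is at most 39 g.
Since one of the mass is above 22 g or the mass is at most 22 g must hold, we get the mass is above 8 g or the mass is at most 39 g.

The mass is above 8 g or the mass is at most 39 g.


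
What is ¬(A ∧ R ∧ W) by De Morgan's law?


De Morgan's law: ¬(P ∧ Q ∧ R) ≡ ¬P ∨ ¬Q ∨ ¬R
¬(A ∧ R ∧ W) = ¬A ∨ ¬R ∨ ¬W

¬A ∨ ¬R ∨ ¬W


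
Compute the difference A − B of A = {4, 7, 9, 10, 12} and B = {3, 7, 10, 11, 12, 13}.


A = {4, 7, 9, 10, 12}
B = {3, 7, 10, 11, 12, 13}
Operation: difference A − B
In A but not B: 4, 9

{4, 9}


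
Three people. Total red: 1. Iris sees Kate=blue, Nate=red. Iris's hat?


Total red = 1, seen red = 1
Own red = 1 - 1 = 0
Iris's hat is blue.

blue


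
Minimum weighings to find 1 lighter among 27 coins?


Each weighing has 3 outcomes (left heavy / balance / right heavy), so k weighings distinguish at most 3^k cases; splitting into three near-equal groups achieves this.
Need 3^k ≥ 27: 3^2 = 9 < 27 ≤ 3^3 = 27
k = ⌈log₃(27)⌉ = 3

3


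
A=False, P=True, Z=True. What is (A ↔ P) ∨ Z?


A = False, P = True, Z = True
Expression: (A ↔ P) ∨ Z
Step 1: A ↔ P = (False iff True) (true when values match) = False
Step 2: (False) ∨ Z = False OR True = True

True


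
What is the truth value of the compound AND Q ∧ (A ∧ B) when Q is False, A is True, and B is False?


Q = False, A = True, B = False
Step 1: A ∧ B = True AND False = False
Step 2: Q ∧ False = False AND False = False
AND is true only when ALL operands are true.

False


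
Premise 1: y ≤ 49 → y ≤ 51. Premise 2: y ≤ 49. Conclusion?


Modus ponens: P → Q, P ⊢ Q
P: y ≤ 49
Q: y ≤ 51
We have P → Q and P is true.
By modus ponens, Q must be true.

y ≤ 51


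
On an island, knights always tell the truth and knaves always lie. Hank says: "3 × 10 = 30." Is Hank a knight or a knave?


Statement: "3 × 10 = 30."
Actual: 3 × 10 = 30
Claimed: 30
Statement is TRUE → Hank tells the truth → Knight

Knight


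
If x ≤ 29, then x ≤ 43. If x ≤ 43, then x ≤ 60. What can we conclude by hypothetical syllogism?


Hypothetical syllogism: P → Q, Q → R ⊢ P → R
Premise 1: x ≤ 29 → x ≤ 43
Premise 2: x ≤ 43 → x ≤ 60
Chain the implications: the middle term (x ≤ 43) links the two.
Conclusion: If x ≤ 29, then x ≤ 60.

If x ≤ 29, then x ≤ 60.


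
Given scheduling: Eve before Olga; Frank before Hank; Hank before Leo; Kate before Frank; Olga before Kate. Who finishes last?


Constraints: Eve before Olga; Frank before Hank; Hank before Leo; Kate before Frank; Olga before Kate
The last task can have nothing scheduled after it, so it must never appear on the left of a 'before'.
Tasks appearing before some other task: Eve, Frank, Hank, Kate, Olga.
The only task not in that list is Leo → it is last.

Leo


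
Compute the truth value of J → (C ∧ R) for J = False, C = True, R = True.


J = False, C = True, R = True
Step 1: C ∧ R = True AND True = True
Step 2: J → (True): false only when J=True and consequent=False.
Result: True

True


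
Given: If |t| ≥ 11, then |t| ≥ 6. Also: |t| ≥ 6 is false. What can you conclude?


Modus tollens: P → Q, ¬Q ⊢ ¬P
P: |t| ≥ 11
Q: |t| ≥ 6
We have P → Q and Q is false.
By modus tollens, P must be false.

It is not the case that |t| ≥ 11


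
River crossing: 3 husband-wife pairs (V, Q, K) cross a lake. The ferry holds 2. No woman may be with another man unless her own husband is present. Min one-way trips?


Label couples V, Q, K (H = husband, W = wife).
Counting alone: 6 people, the ferry carries 2 and someone must bring it back, so each round trip nets at most +1 on the far side until the last crossing → at least 9 trips. The jealousy constraint makes 9 impossible; the shortest valid schedule has 11:
1. WV+WQ →  (far: WV,WQ; near: HV,HQ,HK,WK)
2. WV ←       (far: WQ; near: HV,HQ,HK,WV,WK)
3. WV+WK →  (far: WV,WQ,WK; near: HV,HQ,HK)
4. WV ←       (far: WQ,WK; near: HV,HQ,HK,WV)
5. HQ+HK →  (far: HQ,WQ,HK,WK; near: HV,WV)
6. HQ+WQ ←  (far: HK,WK; near: HV,WV,HQ,WQ)
7. HV+HQ →  (far: HV,HQ,HK,WK; near: WV,WQ)
8. WK ←       (far: HV,HQ,HK; near: WV,WQ,WK)
9. WV+WQ →  (far: HV,WV,HQ,WQ,HK; near: WK)
10. HK ←      (far: HV,WV,HQ,WQ; near: HK,WK)
11. HK+WK → (far: all six; near: empty)
In every state each wife is either with her husband or with no other man.
Minimum trips = 11

11


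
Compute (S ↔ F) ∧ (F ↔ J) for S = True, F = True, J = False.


S = True, F = True, J = False
Step 1: S ↔ F is true when S and F have the same value. Result: True
Step 2: F ↔ J is true when F and J have the same value. Result: False
Step 3: True ∧ False = False

False


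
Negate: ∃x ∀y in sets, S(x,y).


Original: ∃x ∀y S(x,y)
Rule: ¬∀→∃, ¬∃→∀, negate predicate.
Negation: ∀x ∃y ¬S(x,y)

∀x ∃y ¬S(x,y)


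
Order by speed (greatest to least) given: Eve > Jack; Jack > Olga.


Constraints: Eve > Jack; Jack > Olga
Method: at each step, the next-highest is the one remaining person who never appears on the smaller side of a constraint between remaining people.
  Step 1: remaining {Olga, Eve, Jack}; on the smaller side: {Olga, Jack} → Eve is next (Eve > Jack).
  Step 2: remaining {Olga, Jack}; on the smaller side: {Olga} → Jack is next (Jack > Olga).
  Step 3: only Olga remains → lowest.
Final ranking (highest to lowest):

Eve > Jack > Olga


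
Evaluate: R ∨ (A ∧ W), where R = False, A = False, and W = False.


R = False, A = False, W = False
Step 1: A ∧ W = False AND False = False
Step 2: R ∨ False = False OR False = False
AND evaluated first (higher precedence); then OR applied.

False


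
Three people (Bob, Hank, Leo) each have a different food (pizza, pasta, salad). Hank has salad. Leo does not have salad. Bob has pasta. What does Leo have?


From clues:
  Bob → pasta
  Hank → salad
By elimination, Leo gets the remaining.

pizza


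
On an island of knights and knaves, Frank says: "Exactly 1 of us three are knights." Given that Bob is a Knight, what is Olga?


Frank claims exactly 1 knights among Frank, Bob, Olga.
Given: Bob is a Knight.

Case 1: Frank is a Knight (tells truth)
  Then exactly 1 of the three are knights.
  Counting Frank, Bob: 2 knight(s) so far. Need -1 more → impossible.
Case 2: Frank is a Knave (lies)
  Then the count is NOT 1.
  If Olga = Knave, count = 1 = 1 → claim would be true, contradicts lie.
  If Olga = Knight, count = 2 ≠ 1 → lie confirmed ✓

Olga is a Knight.

Knight


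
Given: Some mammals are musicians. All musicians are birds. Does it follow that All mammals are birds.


Premise 1: Some mammals are musicians.
Premise 2: All musicians are birds.
Conclusion: All mammals are birds.
Fallacy: illicit minor. The minor term (mammals) is distributed in the conclusion ('All mammals ...') but undistributed in its premise ('Some mammals are musicians' doesn't cover all mammals).
Only 'Some mammals are birds' follows, not 'All'.

Invalid


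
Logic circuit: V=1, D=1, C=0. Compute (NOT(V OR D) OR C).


V OR D = 1
NOT(1) = 0
0 OR 0 = 0

0


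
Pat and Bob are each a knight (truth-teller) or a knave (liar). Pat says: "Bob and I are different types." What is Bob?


Pat says: "Bob and I are different types."
Case 1: Pat is a Knight (truth-teller)
  Statement is true → they ARE different → Bob is a Knave
Case 2: Pat is a Knave (liar)
  Statement is false → they are NOT different → Bob is a Knave
In both cases, Bob is a Knave.

Knave


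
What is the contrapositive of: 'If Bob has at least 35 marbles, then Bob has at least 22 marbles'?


Original: If Bob has at least 35 marbles, then Bob has at least 22 marbles
Contrapositive: If ¬Q, then ¬P
Negate Q: not (Bob has at least 22 marbles)
Negate P: not (Bob has at least 35 marbles)

If not (Bob has at least 22 marbles), then not (Bob has at least 35 marbles).


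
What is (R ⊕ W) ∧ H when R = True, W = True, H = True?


R = True, W = True, H = True
Step 1: R ⊕ W = True XOR True = False
Step 2: False ∧ H = False AND True = False
XOR true when exactly one of R,W is true; then AND with H.

False


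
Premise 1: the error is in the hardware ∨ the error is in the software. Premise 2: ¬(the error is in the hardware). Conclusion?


Disjunctive syllogism: P ∨ Q, ¬P ⊢ Q
Disjunction: the error is in the hardware ∨ the error is in the software
We know it is not the case that the error is in the hardware.
By disjunctive syllogism, the other disjunct must be true.

The error is in the software


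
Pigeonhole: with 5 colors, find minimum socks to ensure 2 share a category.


Pigeonhole: to guarantee k in one of n categories, need (k-1)×n + 1.
k = 2, n = 5
Minimum = (2-1) × 5 + 1 = 1 × 5 + 1

6


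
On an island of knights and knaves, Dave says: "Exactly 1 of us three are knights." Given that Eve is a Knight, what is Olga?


Dave claims exactly 1 knights among Dave, Eve, Olga.
Given: Eve is a Knight.

Case 1: Dave is a Knight (tells truth)
  Then exactly 1 of the three are knights.
  Counting Dave, Eve: 2 knight(s) so far. Need -1 more → impossible.
Case 2: Dave is a Knave (lies)
  Then the count is NOT 1.
  If Olga = Knave, count = 1 = 1 → claim would be true, contradicts lie.
  If Olga = Knight, count = 2 ≠ 1 → lie confirmed ✓

Olga is a Knight.

Knight


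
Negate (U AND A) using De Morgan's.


De Morgan's law: ¬(P ∧ Q) ≡ ¬P ∨ ¬Q
¬(U ∧ A) = ¬U ∨ ¬A

¬U ∨ ¬A


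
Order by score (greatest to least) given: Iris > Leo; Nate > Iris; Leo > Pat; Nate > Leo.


Constraints: Iris > Leo; Nate > Iris; Leo > Pat; Nate > Leo
Method: at each step, the next-highest is the one remaining person who never appears on the smaller side of a constraint between remaining people.
  Step 1: remaining {Nate, Pat, Leo, Iris}; on the smaller side: {Pat, Leo, Iris} → Nate is next (Nate > Iris; Nate > Leo).
  Step 2: remaining {Pat, Leo, Iris}; on the smaller side: {Pat, Leo} → Iris is next (Iris > Leo).
  Step 3: remaining {Pat, Leo}; on the smaller side: {Pat} → Leo is next (Leo > Pat).
  Step 4: only Pat remains → lowest.
Final ranking (highest to lowest):

Nate > Iris > Leo > Pat


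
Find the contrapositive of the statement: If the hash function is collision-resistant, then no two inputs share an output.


Original: If the hash function is collision-resistant, then no two inputs share an output
Contrapositive: If ¬Q, then ¬P
Negate Q: not (no two inputs share an output)
Negate P: not (the hash function is collision-resistant)

If not (no two inputs share an output), then not (the hash function is collision-resistant).


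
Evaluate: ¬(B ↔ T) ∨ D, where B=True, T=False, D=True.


B = True, T = False, D = True
Expression: ¬(B ↔ T) ∨ D
Step 1: B ↔ T = (True iff False) = False
Step 2: ¬(B ↔ T) = NOT False = True
Step 3: (True) ∨ D = True OR True = True

True


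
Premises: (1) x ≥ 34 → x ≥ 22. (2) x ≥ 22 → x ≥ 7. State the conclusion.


Hypothetical syllogism: P → Q, Q → R ⊢ P → R
Premise 1: x ≥ 34 → x ≥ 22
Premise 2: x ≥ 22 → x ≥ 7
Chain the implications: the middle term (x ≥ 22) links the two.
Conclusion: If x ≥ 34, then x ≥ 7.

If x ≥ 34, then x ≥ 7.


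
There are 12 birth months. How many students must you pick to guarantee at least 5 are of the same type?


Pigeonhole: to guarantee k in one of n categories, need (k-1)×n + 1.
k = 5, n = 12
Minimum = (5-1) × 12 + 1 = 4 × 12 + 1

49


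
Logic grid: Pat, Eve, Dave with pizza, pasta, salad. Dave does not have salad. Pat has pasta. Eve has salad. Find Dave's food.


From clues:
  Pat → pasta
  Eve → salad
By elimination, Dave gets the remaining.

pizza


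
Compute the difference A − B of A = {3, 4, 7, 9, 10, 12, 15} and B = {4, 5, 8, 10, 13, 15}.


A = {3, 4, 7, 9, 10, 12, 15}
B = {4, 5, 8, 10, 13, 15}
Operation: difference A − B
In A but not B: 3, 7, 9, 12

{3, 7, 9, 12}


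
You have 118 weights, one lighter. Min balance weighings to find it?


Each weighing has 3 outcomes (left heavy / balance / right heavy), so k weighings distinguish at most 3^k cases; splitting into three near-equal groups achieves this.
Need 3^k ≥ 118: 3^4 = 81 < 118 ≤ 3^5 = 243
k = ⌈log₃(118)⌉ = 5

5


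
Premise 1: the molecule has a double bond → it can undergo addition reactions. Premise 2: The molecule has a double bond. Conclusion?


Modus ponens: P → Q, P ⊢ Q
P: the molecule has a double bond
Q: it can undergo addition reactions
We have P → Q and P is true.
By modus ponens, Q must be true.

It can undergo addition reactions


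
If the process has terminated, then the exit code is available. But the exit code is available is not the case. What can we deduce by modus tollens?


Modus tollens: P → Q, ¬Q ⊢ ¬P
P: the process has terminated
Q: the exit code is available
We have P → Q and Q is false.
By modus tollens, P must be false.

It is not the case that the process has terminated


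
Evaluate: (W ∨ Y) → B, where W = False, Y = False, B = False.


W = False, Y = False, B = False
Step 1: W ∨ Y = False OR False = False
Step 2: (False) → B: false only when antecedent=True and B=False.
Result: True

True


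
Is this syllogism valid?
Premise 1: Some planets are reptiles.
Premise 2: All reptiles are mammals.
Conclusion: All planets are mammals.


Premise 1: Some planets are reptiles.
Premise 2: All reptiles are mammals.
Conclusion: All planets are mammals.
Fallacy: illicit minor. The minor term (planets) is distributed in the conclusion ('All planets ...') but undistributed in its premise ('Some planets are reptiles' doesn't cover all planets).
Only 'Some planets are mammals' follows, not 'All'.

Invalid


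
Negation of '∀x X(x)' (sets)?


Original: ∀x X(x)
Rule: ¬∀→∃, ¬∃→∀, negate predicate.
Negation: ∃x ¬X(x)

∃x ¬X(x)


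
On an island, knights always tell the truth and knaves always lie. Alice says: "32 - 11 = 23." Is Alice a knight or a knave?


Statement: "32 - 11 = 23."
Actual: 32 - 11 = 21
Claimed: 23
Statement is FALSE → Alice lies → Knave

Knave


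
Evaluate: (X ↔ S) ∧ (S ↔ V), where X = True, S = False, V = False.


X = True, S = False, V = False
Step 1: X ↔ S is true when X and S have the same value. Result: False
Step 2: S ↔ V is true when S and V have the same value. Result: True
Step 3: False ∧ True = False

False


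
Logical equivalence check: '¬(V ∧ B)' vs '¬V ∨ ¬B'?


Expression 1: ¬(V ∧ B)
Expression 2: ¬V ∨ ¬B
Truth table (V B | Expr1 Expr2):
  T T |   F     F
  T F |   T     T
  F T |   T     T
  F F |   T     T
All 4 rows agree, so the expressions are logically equivalent.

Yes


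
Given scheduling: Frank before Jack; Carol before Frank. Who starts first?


Constraints: Frank before Jack; Carol before Frank
The first task can have nothing scheduled before it, so it must never appear on the right of a 'before'.
Tasks appearing after some 'before': Jack, Frank.
The only task not in that list is Carol → it is first.

Carol


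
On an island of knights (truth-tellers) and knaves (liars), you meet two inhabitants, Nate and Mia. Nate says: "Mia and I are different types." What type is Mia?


Nate says: "Mia and I are different types."
Case 1: Nate is a Knight (truth-teller)
  Statement is true → they ARE different → Mia is a Knave
Case 2: Nate is a Knave (liar)
  Statement is false → they are NOT different → Mia is a Knave
In both cases, Mia is a Knave.

Knave


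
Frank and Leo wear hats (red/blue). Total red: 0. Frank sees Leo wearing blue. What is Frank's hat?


Total red = 0, Leo = blue
Red accounted for: 0
Remaining for Frank: 0
Frank's hat is blue.

blue


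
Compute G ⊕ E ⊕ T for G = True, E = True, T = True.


G = True, E = True, T = True
Step 1: G ⊕ E = True XOR True = False
Step 2: False ⊕ T = False XOR True = True
XOR is true when an odd number of operands are true.

True


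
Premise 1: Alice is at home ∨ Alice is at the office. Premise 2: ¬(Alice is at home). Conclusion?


Disjunctive syllogism: P ∨ Q, ¬P ⊢ Q
Disjunction: Alice is at home ∨ Alice is at the office
We know it is not the case that Alice is at home.
By disjunctive syllogism, the other disjunct must be true.

Alice is at the office


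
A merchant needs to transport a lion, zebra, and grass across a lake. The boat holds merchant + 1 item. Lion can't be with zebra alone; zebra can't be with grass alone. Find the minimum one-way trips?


1. merchant+zebra → 2. merchant ← 3. merchant+lion → 4. merchant+zebra ← 5. merchant+grass → 6. merchant ← 7. merchant+zebra →
Minimum trips = 7

7


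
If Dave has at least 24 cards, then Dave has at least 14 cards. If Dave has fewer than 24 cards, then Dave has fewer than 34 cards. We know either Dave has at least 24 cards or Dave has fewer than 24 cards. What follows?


Constructive dilemma: (P → Q) ∧ (R → S), P ∨ R ⊢ Q ∨ S
Premise 1: Dave has at least 24 cards → Dave has at least 14 cards
Premise 2: Dave has fewer than 24 cards → Dave has fewer than 34 cards
Premise 3: Dave has at least 24 cards ∨ Dave has fewer than 24 cards
Case 1: Assuming Dave has at least 24 cards, then by Premise 1, Dave has at least 14 cards.
Case 2: Assuming Dave has fewer than 24 cards, then by Premise 2, Dave has fewer than 34 cards.
Since one of Dave has at least 24 cards or Dave has fewer than 24 cards must hold, we get Dave has at least 14 cards or Dave has fewer than 34 cards.

Dave has at least 14 cards or Dave has fewer than 34 cards.


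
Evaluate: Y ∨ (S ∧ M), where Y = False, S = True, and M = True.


Y = False, S = True, M = True
Step 1: S ∧ M = True AND True = True
Step 2: Y ∨ True = False OR True = True
AND evaluated first (higher precedence); then OR applied.

True


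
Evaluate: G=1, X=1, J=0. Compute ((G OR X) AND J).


G OR X = 1|1 = 1
1 AND 0 = 0

0


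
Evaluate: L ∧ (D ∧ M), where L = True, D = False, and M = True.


L = True, D = False, M = True
Step 1: D ∧ M = False AND True = False
Step 2: L ∧ False = True AND False = False
AND is true only when ALL operands are true.

False


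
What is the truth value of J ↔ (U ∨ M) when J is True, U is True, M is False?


J = True, U = True, M = False
Step 1: U ∨ M = True OR False = True
Step 2: J ↔ (True): true when both sides have same truth value.
Result: True ↔ True = True

True


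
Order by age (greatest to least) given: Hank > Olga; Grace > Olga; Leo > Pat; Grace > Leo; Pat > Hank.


Constraints: Hank > Olga; Grace > Olga; Leo > Pat; Grace > Leo; Pat > Hank
Method: at each step, the next-highest is the one remaining person who never appears on the smaller side of a constraint between remaining people.
  Step 1: remaining {Olga, Pat, Leo, Grace, Hank}; on the smaller side: {Olga, Pat, Leo, Hank} → Grace is next (Grace > Olga; Grace > Leo).
  Step 2: remaining {Olga, Pat, Leo, Hank}; on the smaller side: {Olga, Pat, Hank} → Leo is next (Leo > Pat).
  Step 3: remaining {Olga, Pat, Hank}; on the smaller side: {Olga, Hank} → Pat is next (Pat > Hank).
  Step 4: remaining {Olga, Hank}; on the smaller side: {Olga} → Hank is next (Hank > Olga).
  Step 5: only Olga remains → lowest.
Final ranking (highest to lowest):

Grace > Leo > Pat > Hank > Olga
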